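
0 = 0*71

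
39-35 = 4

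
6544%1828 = 1060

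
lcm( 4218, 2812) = 8436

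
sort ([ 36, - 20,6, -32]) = [-32,  -  20,  6, 36] 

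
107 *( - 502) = - 53714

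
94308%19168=17636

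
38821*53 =2057513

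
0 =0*9086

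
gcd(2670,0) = 2670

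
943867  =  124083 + 819784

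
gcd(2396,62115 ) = 1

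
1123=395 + 728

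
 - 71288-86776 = - 158064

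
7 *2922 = 20454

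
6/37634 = 3/18817 = 0.00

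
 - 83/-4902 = 83/4902 = 0.02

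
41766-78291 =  - 36525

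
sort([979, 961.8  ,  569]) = [569,  961.8,979] 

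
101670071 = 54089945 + 47580126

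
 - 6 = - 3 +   -  3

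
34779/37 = 34779/37=939.97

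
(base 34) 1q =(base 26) 28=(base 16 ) 3C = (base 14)44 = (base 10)60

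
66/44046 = 11/7341 =0.00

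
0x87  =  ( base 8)207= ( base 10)135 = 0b10000111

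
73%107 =73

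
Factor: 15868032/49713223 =2^7*3^1*7^( - 1)*  31^2 * 43^1* 59^( - 1 ) * 120371^( - 1)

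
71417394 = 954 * 74861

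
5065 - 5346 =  - 281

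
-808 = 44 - 852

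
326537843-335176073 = - 8638230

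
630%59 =40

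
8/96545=8/96545 = 0.00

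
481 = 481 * 1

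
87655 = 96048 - 8393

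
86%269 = 86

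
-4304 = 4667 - 8971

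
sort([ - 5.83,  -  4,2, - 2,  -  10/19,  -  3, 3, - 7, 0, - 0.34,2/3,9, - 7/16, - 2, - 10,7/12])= [-10, - 7,- 5.83, - 4, - 3, - 2 ,-2, - 10/19,-7/16, - 0.34, 0, 7/12, 2/3, 2 , 3, 9]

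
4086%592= 534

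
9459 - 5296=4163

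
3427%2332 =1095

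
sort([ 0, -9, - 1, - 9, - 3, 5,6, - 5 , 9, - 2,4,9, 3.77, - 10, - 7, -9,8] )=[ - 10,- 9, - 9, - 9, - 7, - 5,  -  3, - 2 ,  -  1,0,3.77,4,5, 6,8, 9,  9] 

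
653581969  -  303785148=349796821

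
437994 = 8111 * 54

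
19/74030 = 19/74030  =  0.00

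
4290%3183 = 1107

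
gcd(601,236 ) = 1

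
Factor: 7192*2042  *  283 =2^4*29^1*31^1 * 283^1*1021^1 =4156156112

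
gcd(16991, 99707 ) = 1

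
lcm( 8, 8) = 8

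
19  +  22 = 41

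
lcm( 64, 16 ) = 64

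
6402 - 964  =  5438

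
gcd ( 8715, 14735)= 35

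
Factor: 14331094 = 2^1 * 53^1*353^1*383^1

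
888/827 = 1 + 61/827 = 1.07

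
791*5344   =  4227104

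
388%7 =3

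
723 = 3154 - 2431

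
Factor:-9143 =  - 41^1*223^1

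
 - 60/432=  - 1 + 31/36 = - 0.14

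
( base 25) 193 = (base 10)853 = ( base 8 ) 1525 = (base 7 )2326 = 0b1101010101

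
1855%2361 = 1855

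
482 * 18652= 8990264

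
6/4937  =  6/4937  =  0.00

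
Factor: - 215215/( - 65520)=473/144 = 2^( - 4) * 3^( - 2 ) * 11^1*43^1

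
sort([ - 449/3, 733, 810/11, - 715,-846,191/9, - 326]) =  [ - 846, - 715, - 326, - 449/3, 191/9, 810/11,  733 ]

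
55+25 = 80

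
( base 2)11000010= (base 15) ce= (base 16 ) c2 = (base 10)194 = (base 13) 11c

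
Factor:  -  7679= -7^1*1097^1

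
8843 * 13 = 114959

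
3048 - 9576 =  - 6528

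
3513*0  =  0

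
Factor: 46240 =2^5*5^1*17^2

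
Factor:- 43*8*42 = - 2^4*3^1*7^1*43^1 = - 14448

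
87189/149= 87189/149 = 585.16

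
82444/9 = 82444/9 = 9160.44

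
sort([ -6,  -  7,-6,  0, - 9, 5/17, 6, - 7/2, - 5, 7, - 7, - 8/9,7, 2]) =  [- 9,-7,-7,-6, - 6,  -  5 , - 7/2, - 8/9,0, 5/17 , 2, 6,7, 7] 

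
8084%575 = 34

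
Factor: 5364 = 2^2 * 3^2*149^1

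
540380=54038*10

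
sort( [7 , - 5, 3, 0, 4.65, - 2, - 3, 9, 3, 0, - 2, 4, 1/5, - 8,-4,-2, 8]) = [ - 8,-5, - 4, - 3, - 2, - 2,-2,0, 0, 1/5, 3, 3, 4, 4.65, 7,  8, 9 ]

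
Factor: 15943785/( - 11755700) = -2^( - 2)*3^1 * 5^( - 1 ) * 13^1*7433^1*10687^(  -  1) = -289887/213740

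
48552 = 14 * 3468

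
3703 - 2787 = 916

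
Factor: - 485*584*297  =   - 84122280 = - 2^3*3^3*5^1*11^1 * 73^1*97^1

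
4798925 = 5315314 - 516389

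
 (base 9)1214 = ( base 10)904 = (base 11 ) 752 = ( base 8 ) 1610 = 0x388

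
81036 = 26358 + 54678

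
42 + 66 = 108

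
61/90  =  61/90 =0.68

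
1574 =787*2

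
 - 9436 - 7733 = -17169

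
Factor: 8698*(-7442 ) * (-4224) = 2^9*3^1*11^1*61^2 * 4349^1 = 273421699584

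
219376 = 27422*8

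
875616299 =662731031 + 212885268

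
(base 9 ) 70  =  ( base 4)333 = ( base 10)63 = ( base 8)77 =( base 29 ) 25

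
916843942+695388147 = 1612232089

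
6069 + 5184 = 11253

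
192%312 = 192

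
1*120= 120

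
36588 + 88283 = 124871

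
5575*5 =27875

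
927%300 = 27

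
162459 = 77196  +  85263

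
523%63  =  19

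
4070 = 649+3421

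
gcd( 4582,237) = 79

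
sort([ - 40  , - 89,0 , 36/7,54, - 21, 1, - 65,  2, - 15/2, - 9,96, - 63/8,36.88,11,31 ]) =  [  -  89 , - 65, - 40 , - 21,-9, - 63/8, - 15/2,  0,1,2 , 36/7,11,31 , 36.88,  54, 96 ]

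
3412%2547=865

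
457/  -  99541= -1 + 99084/99541 = - 0.00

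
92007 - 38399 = 53608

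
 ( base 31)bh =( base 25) E8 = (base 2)101100110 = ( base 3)111021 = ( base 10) 358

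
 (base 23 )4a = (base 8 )146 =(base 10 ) 102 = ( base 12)86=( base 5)402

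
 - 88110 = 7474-95584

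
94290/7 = 13470 = 13470.00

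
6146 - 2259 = 3887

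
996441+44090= 1040531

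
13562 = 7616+5946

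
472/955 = 472/955 = 0.49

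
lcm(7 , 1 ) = 7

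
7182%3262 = 658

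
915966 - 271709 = 644257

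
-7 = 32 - 39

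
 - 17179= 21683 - 38862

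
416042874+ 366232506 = 782275380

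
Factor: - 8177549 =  - 8177549^1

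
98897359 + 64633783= 163531142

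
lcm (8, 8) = 8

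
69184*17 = 1176128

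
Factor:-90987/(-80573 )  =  3^1*13^1*197^( - 1 )  *  409^(  -  1)*2333^1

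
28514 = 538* 53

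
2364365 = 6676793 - 4312428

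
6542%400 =142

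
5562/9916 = 2781/4958  =  0.56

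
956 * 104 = 99424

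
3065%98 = 27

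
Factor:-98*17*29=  - 2^1*7^2*17^1*29^1 = - 48314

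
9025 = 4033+4992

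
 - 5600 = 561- 6161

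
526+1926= 2452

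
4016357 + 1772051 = 5788408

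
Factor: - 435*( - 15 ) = 6525 = 3^2*5^2*29^1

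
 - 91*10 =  - 910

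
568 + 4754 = 5322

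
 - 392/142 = -3 + 17/71 = -2.76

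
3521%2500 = 1021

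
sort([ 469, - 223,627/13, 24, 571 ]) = [-223,24,627/13,469,571 ] 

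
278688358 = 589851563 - 311163205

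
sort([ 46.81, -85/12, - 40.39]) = [ - 40.39,- 85/12, 46.81]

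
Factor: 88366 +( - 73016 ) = 2^1 * 5^2 * 307^1 = 15350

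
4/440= 1/110= 0.01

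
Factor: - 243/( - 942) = 2^( -1 )*3^4*157^( - 1)= 81/314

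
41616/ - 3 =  - 13872 + 0/1 = - 13872.00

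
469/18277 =67/2611 = 0.03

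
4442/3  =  1480 + 2/3 = 1480.67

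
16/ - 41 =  - 16/41 = - 0.39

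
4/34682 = 2/17341 = 0.00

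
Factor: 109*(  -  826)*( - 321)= 28900914= 2^1*3^1*7^1*59^1*107^1*109^1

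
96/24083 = 96/24083 = 0.00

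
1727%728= 271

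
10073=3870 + 6203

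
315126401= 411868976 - 96742575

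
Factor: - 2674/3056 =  - 7/8= - 2^ ( - 3)*7^1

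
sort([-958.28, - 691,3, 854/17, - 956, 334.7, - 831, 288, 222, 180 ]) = [  -  958.28, - 956, - 831,  -  691, 3,854/17, 180, 222, 288, 334.7 ] 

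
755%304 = 147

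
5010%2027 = 956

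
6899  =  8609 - 1710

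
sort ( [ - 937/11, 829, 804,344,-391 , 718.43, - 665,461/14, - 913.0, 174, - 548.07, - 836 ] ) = [- 913.0, - 836,-665, - 548.07, - 391, - 937/11, 461/14,174, 344,718.43,804,829] 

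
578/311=578/311 = 1.86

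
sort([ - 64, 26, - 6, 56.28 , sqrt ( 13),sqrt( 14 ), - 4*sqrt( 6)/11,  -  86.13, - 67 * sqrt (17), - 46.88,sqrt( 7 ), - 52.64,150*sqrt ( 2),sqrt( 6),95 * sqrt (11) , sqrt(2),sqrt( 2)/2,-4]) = [- 67 * sqrt( 17), - 86.13, - 64, - 52.64,  -  46.88, -6, - 4, - 4 * sqrt( 6)/11, sqrt(2 )/2,sqrt( 2 ), sqrt( 6), sqrt( 7) , sqrt(13),sqrt( 14 ) , 26 , 56.28,150*sqrt (2),95 * sqrt( 11)] 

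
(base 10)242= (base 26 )98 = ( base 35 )6W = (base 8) 362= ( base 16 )f2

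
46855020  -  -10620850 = 57475870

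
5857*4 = 23428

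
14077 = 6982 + 7095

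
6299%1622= 1433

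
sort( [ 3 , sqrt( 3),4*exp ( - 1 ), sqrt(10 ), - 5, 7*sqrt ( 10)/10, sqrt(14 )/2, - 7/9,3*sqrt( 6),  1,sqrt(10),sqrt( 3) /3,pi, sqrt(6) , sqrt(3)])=[ - 5, - 7/9,sqrt ( 3 ) /3, 1,4*exp( - 1 ),sqrt(3 ), sqrt (3 ),sqrt( 14 ) /2, 7*sqrt( 10)/10, sqrt ( 6),3, pi, sqrt(10 ),sqrt( 10),3*sqrt(6)]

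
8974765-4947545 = 4027220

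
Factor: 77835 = 3^1*5^1*5189^1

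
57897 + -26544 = 31353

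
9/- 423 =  -1 + 46/47 =- 0.02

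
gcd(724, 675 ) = 1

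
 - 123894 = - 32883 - 91011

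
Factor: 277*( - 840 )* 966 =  - 2^4 * 3^2*5^1*7^2 * 23^1 * 277^1 = - 224768880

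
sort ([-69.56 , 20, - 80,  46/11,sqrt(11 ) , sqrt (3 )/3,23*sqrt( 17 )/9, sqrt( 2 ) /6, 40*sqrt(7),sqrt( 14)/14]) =[ - 80, - 69.56,sqrt(2 ) /6, sqrt(14 ) /14, sqrt( 3)/3 , sqrt(11 ), 46/11, 23*sqrt(17)/9,20, 40*sqrt(7 )]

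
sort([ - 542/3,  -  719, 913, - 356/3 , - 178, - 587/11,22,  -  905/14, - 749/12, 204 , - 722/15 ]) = [ - 719, - 542/3, - 178,- 356/3, - 905/14, - 749/12, - 587/11  ,-722/15,22, 204, 913 ]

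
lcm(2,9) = 18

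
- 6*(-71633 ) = 429798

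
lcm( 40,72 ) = 360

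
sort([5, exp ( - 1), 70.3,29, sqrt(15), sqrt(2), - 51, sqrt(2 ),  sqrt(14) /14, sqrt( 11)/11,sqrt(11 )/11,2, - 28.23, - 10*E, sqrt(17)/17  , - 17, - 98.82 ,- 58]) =[ - 98.82 , - 58,  -  51, - 28.23, - 10*E, - 17, sqrt(17 ) /17, sqrt( 14)/14, sqrt(11)/11,sqrt(11)/11,exp(-1), sqrt(2), sqrt(2), 2, sqrt( 15), 5, 29, 70.3 ]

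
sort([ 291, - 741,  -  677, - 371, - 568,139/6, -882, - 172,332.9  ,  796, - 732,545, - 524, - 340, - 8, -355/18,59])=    [-882,- 741, - 732, - 677, - 568, - 524, - 371, - 340,-172 , - 355/18, - 8,139/6, 59, 291, 332.9, 545,796 ] 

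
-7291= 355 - 7646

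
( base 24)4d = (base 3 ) 11001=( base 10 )109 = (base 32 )3d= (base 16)6d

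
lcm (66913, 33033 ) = 2609607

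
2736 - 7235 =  - 4499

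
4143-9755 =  - 5612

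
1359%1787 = 1359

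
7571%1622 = 1083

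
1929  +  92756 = 94685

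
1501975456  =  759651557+742323899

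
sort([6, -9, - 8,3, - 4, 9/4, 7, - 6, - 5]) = [ - 9, - 8,-6, - 5, - 4, 9/4,3, 6, 7]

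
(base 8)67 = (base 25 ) 25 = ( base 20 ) 2F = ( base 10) 55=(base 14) 3d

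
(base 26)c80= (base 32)840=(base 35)6RP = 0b10000010000000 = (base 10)8320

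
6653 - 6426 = 227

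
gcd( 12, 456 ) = 12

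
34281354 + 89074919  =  123356273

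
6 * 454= 2724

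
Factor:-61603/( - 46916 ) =2^(- 2 )*37^ ( - 1)*317^( - 1 )*61603^1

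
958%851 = 107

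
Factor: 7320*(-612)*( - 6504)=29136879360=2^8*3^4*5^1*17^1*61^1*271^1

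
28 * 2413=67564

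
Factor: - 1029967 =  - 1029967^1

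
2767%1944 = 823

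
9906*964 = 9549384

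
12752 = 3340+9412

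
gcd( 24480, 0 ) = 24480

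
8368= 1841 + 6527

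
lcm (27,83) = 2241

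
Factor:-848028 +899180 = 51152 = 2^4*23^1*139^1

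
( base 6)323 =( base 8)173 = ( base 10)123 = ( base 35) 3i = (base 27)4F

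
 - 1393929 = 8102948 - 9496877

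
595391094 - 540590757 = 54800337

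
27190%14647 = 12543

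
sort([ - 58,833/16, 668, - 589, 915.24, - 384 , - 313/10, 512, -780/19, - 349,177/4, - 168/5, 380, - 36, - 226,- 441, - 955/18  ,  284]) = [ - 589,-441, - 384, - 349, - 226,- 58, - 955/18, - 780/19,  -  36, - 168/5 , - 313/10, 177/4, 833/16, 284,380,  512, 668, 915.24 ]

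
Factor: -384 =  - 2^7*3^1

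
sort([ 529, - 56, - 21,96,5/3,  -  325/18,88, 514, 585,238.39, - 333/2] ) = [ - 333/2, - 56, - 21, - 325/18,5/3 , 88,  96, 238.39, 514,529, 585 ]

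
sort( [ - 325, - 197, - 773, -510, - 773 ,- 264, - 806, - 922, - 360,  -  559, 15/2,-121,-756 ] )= [ - 922, - 806, - 773, - 773, - 756, - 559,- 510,  -  360 , - 325, - 264, - 197, - 121, 15/2 ]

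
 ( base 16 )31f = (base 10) 799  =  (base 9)1077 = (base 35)mt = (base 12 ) 567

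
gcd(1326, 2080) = 26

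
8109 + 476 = 8585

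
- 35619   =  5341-40960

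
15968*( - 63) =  - 1005984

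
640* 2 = 1280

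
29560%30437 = 29560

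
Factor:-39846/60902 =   -  3^1*29^1*37^( - 1)*229^1*823^(  -  1) = -19923/30451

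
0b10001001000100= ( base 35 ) 75m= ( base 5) 240042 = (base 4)2021010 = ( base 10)8772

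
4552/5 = 910 + 2/5 = 910.40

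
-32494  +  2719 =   -  29775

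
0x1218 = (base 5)122012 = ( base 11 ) 3531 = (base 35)3rc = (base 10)4632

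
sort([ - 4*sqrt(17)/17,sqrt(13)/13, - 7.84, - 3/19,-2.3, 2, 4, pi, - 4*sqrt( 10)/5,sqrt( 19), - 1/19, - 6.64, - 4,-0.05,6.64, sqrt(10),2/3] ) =[ - 7.84,-6.64,-4, - 4*sqrt(10) /5, -2.3, - 4*sqrt(17)/17, - 3/19,-1/19, - 0.05,sqrt(13)/13, 2/3, 2,pi,sqrt (10 ),4,sqrt(19 ),6.64]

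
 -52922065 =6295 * (  -  8407)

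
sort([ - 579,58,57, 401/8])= [-579,401/8, 57, 58]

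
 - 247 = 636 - 883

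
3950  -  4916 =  - 966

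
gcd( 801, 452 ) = 1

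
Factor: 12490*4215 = 2^1*3^1*5^2*281^1*1249^1 = 52645350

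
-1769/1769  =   - 1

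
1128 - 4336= - 3208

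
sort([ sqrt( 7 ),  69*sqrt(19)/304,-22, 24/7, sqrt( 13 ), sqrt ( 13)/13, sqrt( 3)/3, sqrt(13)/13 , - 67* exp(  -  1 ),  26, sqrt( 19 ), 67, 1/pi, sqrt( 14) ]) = [ - 67 * exp( - 1), - 22, sqrt ( 13)/13,sqrt( 13 )/13, 1/pi,sqrt (3)/3,69*sqrt( 19)/304,sqrt( 7),24/7,sqrt( 13 ), sqrt ( 14 ), sqrt ( 19), 26, 67]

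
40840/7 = 5834+2/7  =  5834.29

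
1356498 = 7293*186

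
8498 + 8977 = 17475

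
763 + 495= 1258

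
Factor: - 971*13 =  - 13^1*971^1 = - 12623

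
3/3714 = 1/1238 = 0.00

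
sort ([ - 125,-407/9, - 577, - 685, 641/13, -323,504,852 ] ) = [ - 685,-577, - 323, - 125, - 407/9, 641/13, 504, 852 ] 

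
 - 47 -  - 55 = 8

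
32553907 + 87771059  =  120324966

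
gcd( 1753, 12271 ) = 1753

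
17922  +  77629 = 95551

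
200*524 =104800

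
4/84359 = 4/84359 =0.00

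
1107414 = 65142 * 17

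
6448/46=3224/23  =  140.17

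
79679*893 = 71153347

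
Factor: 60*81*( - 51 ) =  - 2^2*3^6*5^1*17^1 = - 247860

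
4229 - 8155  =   - 3926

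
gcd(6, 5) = 1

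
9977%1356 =485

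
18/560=9/280=0.03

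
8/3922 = 4/1961= 0.00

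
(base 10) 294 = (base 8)446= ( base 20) EE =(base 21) e0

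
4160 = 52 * 80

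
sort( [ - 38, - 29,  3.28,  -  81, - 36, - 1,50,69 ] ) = [ - 81, - 38, - 36 , - 29, - 1,3.28,50,69 ] 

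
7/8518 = 7/8518 = 0.00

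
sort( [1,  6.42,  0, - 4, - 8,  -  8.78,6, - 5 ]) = [ - 8.78,-8, - 5,-4,0, 1,  6 , 6.42 ]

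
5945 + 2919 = 8864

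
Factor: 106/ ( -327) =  - 2^1*3^ ( - 1)*53^1 *109^ (-1)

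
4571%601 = 364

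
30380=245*124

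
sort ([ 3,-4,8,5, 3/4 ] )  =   [-4,3/4, 3,  5, 8 ] 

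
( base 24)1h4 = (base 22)20k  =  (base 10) 988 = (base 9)1317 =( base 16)3dc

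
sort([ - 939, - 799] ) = [  -  939, - 799] 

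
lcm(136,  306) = 1224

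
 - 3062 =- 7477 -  - 4415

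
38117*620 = 23632540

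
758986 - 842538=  - 83552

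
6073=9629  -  3556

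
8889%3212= 2465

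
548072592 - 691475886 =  - 143403294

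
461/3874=461/3874 = 0.12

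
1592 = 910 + 682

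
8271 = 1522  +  6749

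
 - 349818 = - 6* 58303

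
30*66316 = 1989480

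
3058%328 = 106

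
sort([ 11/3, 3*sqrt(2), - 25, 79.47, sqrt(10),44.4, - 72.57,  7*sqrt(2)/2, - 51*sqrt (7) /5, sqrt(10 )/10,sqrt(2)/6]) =[ - 72.57 ,-51*sqrt(7)/5,-25,sqrt(2)/6, sqrt( 10 ) /10, sqrt( 10),11/3,  3*sqrt(2 ),7*sqrt(2 )/2,44.4, 79.47 ]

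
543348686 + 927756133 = 1471104819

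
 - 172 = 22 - 194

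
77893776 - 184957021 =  - 107063245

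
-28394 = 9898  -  38292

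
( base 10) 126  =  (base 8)176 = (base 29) 4a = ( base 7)240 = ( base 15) 86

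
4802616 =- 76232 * ( - 63)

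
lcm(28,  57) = 1596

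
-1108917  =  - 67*16551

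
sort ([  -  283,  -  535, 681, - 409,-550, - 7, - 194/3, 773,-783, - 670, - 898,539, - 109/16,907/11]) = [ - 898,- 783, - 670,- 550, - 535, - 409, - 283,-194/3, - 7, - 109/16,907/11,539 , 681, 773 ] 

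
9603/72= 133 + 3/8 = 133.38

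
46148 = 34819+11329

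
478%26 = 10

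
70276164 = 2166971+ 68109193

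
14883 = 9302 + 5581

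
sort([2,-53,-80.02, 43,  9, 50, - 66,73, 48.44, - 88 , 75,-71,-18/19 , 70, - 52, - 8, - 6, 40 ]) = [-88,-80.02,-71, - 66,-53, - 52,  -  8, - 6,  -  18/19 , 2, 9 , 40, 43, 48.44, 50, 70, 73, 75 ]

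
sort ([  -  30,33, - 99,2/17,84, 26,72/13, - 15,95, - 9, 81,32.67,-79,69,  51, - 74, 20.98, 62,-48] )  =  [-99, -79, - 74, - 48,-30, - 15 ,-9, 2/17,72/13,20.98,26,32.67, 33, 51,62,69, 81, 84, 95] 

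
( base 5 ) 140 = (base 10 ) 45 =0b101101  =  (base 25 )1k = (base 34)1B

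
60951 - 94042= -33091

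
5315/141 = 37+98/141 = 37.70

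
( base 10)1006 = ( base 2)1111101110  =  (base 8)1756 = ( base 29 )15k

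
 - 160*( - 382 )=61120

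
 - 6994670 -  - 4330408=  - 2664262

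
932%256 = 164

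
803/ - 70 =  - 803/70 = -11.47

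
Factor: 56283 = 3^1 * 73^1*257^1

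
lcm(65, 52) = 260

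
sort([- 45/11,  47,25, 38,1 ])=[ - 45/11,  1,  25,38 , 47 ] 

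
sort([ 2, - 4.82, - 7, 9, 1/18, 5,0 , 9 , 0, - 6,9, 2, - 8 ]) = [ - 8, - 7, - 6, - 4.82,0  ,  0, 1/18, 2,2,5,9, 9,9]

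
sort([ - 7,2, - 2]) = [  -  7, - 2,2]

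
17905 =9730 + 8175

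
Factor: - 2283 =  - 3^1 *761^1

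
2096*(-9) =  - 18864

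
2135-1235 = 900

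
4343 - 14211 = -9868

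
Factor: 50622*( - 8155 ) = - 412822410= - 2^1*3^1*5^1*7^1*11^1 *13^1*59^1*233^1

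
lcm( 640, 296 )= 23680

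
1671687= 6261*267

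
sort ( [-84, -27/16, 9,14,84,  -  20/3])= [ - 84, - 20/3, - 27/16,9,14, 84 ]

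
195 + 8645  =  8840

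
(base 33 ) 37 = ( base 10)106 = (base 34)34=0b1101010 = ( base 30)3G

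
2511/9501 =837/3167 = 0.26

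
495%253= 242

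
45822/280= 3273/20 = 163.65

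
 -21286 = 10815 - 32101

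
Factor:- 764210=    - 2^1*5^1 * 76421^1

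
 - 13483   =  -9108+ - 4375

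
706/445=706/445 = 1.59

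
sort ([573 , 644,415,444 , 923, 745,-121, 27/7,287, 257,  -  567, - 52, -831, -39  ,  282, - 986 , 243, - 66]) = [ - 986, - 831, - 567,- 121, -66, - 52, - 39,27/7,243,  257,282,  287,415,444,573,644, 745,923]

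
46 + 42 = 88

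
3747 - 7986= -4239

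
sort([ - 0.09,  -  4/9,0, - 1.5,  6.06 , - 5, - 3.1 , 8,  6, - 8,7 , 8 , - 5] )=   [ - 8,-5,- 5, - 3.1 , - 1.5, - 4/9, - 0.09,  0,  6, 6.06, 7, 8,8]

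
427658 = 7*61094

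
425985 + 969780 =1395765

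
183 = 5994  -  5811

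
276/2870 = 138/1435 = 0.10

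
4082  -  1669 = 2413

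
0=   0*854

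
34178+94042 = 128220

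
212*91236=19342032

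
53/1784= 53/1784 = 0.03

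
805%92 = 69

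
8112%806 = 52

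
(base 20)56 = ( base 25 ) 46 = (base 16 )6a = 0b1101010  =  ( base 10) 106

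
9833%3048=689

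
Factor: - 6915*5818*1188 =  - 2^3*3^4*5^1 * 11^1 * 461^1*  2909^1=   - 47794986360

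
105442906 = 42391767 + 63051139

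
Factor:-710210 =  - 2^1 * 5^1*29^1*31^1 * 79^1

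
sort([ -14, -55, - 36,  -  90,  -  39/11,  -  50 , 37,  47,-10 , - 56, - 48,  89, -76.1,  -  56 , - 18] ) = [ -90, - 76.1 , - 56, - 56, - 55, - 50,-48, - 36, - 18, - 14, - 10, - 39/11,37, 47, 89]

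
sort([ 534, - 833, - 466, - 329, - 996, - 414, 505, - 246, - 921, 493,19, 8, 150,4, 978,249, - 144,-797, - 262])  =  [ - 996, - 921, - 833, - 797, - 466, - 414, - 329, - 262, - 246,-144,  4, 8,  19,150, 249, 493 , 505,534 , 978]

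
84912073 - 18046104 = 66865969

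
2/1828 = 1/914 = 0.00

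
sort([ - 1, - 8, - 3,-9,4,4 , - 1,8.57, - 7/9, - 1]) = [ - 9, - 8, - 3, - 1,  -  1, - 1, - 7/9 , 4,4, 8.57]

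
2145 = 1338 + 807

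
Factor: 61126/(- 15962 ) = -30563/7981 = - 13^1*23^ ( - 1 ) * 347^( - 1)*2351^1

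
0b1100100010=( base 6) 3414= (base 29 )RJ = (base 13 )499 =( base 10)802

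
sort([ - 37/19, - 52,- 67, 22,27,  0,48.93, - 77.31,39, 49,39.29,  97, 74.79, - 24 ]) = [ - 77.31,-67, - 52, - 24,-37/19,0, 22,27,39,39.29,48.93, 49, 74.79, 97 ]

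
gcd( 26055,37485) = 45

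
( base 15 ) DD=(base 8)320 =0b11010000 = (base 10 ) 208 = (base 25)88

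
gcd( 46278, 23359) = 1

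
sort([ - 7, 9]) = [ - 7,9 ]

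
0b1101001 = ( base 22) 4H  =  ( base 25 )45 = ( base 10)105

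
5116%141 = 40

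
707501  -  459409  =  248092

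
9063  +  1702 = 10765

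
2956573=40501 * 73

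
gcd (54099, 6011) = 6011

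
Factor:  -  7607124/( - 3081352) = 2^( - 1)*3^2*7^1*17^( - 1)* 139^( - 1 )* 163^(  -  1) *30187^1 = 1901781/770338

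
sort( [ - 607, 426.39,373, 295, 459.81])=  [ - 607, 295,373,426.39, 459.81 ]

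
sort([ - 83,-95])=[  -  95,  -  83]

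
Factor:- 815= - 5^1*163^1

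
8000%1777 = 892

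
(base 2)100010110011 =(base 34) 1vh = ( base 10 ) 2227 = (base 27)31d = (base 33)21g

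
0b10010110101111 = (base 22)JKB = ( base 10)9647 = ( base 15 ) 2cd2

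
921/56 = 16 + 25/56  =  16.45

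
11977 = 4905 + 7072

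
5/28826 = 5/28826  =  0.00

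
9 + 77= 86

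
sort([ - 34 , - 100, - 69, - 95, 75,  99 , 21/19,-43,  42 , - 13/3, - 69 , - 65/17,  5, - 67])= [ - 100, - 95, - 69,  -  69, - 67, - 43, - 34, - 13/3, - 65/17,21/19, 5, 42, 75 , 99]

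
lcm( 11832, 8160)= 236640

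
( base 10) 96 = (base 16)60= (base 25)3L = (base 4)1200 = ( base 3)10120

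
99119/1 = 99119 =99119.00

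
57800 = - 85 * (-680 )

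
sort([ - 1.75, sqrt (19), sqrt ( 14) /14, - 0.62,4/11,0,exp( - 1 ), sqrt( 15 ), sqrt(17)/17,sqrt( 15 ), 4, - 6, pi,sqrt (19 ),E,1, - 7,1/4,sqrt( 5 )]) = [ - 7,-6, - 1.75, - 0.62,0,sqrt(17) /17,1/4, sqrt( 14) /14, 4/11,exp ( - 1), 1,sqrt(5),E,pi,sqrt(15 ), sqrt( 15 ),4,sqrt(  19 ),  sqrt(19) ]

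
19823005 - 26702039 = - 6879034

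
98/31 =98/31 = 3.16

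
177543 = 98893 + 78650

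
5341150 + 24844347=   30185497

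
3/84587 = 3/84587 = 0.00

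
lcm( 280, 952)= 4760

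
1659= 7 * 237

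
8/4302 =4/2151 = 0.00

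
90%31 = 28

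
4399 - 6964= - 2565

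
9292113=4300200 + 4991913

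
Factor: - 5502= -2^1*3^1*7^1*131^1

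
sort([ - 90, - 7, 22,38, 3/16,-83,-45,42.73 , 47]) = [ - 90,-83, - 45, -7, 3/16,22,38, 42.73, 47]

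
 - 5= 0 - 5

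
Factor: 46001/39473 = 7^( - 1 )* 157^1*293^1 *5639^( - 1 ) 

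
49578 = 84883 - 35305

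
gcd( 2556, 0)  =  2556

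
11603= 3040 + 8563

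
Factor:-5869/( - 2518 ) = 2^(-1)*1259^(-1 )*5869^1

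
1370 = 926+444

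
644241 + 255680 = 899921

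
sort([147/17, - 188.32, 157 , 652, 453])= [ - 188.32 , 147/17, 157 , 453, 652 ] 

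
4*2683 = 10732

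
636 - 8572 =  - 7936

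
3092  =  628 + 2464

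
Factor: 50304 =2^7*3^1 * 131^1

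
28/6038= 14/3019= 0.00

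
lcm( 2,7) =14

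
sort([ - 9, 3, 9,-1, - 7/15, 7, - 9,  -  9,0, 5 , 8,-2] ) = [ - 9,-9, - 9, - 2,-1 , - 7/15, 0, 3, 5, 7, 8, 9] 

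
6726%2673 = 1380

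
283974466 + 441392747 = 725367213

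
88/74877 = 8/6807 = 0.00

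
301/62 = 4 + 53/62 = 4.85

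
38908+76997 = 115905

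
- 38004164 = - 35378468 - 2625696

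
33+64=97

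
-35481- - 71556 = 36075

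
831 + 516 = 1347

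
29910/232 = 14955/116 = 128.92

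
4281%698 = 93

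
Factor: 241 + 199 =2^3*5^1*11^1 = 440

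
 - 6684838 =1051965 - 7736803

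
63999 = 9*7111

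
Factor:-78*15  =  -1170 = -2^1*3^2*5^1*13^1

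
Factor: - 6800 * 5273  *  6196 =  - 222166254400 = - 2^6 *5^2 * 17^1*1549^1 * 5273^1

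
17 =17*1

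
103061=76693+26368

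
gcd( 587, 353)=1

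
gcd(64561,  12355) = 7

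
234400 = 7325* 32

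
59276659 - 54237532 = 5039127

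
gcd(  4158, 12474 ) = 4158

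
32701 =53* 617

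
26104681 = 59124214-33019533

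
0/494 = 0=0.00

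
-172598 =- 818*211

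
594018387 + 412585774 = 1006604161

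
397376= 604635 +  - 207259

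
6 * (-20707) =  - 124242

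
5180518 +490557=5671075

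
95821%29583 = 7072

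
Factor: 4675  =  5^2 * 11^1*17^1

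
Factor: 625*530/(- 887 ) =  - 2^1*5^5*53^1 * 887^(-1) = -331250/887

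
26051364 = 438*59478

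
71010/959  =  71010/959 = 74.05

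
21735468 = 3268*6651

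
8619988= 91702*94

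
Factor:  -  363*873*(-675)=213906825 = 3^6*5^2*11^2*97^1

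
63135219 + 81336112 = 144471331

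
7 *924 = 6468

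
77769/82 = 948 +33/82 =948.40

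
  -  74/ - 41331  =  74/41331 =0.00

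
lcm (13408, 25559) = 817888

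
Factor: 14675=5^2*587^1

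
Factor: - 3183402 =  - 2^1*3^1*530567^1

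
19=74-55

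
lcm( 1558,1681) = 63878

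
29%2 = 1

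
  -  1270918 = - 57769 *22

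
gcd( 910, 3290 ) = 70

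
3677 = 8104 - 4427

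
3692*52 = 191984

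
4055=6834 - 2779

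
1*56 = 56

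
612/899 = 612/899 = 0.68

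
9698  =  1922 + 7776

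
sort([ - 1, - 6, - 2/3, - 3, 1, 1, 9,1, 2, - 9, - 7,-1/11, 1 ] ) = [ - 9, - 7, - 6, - 3,-1, - 2/3, - 1/11, 1, 1, 1, 1, 2, 9] 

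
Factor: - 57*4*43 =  - 2^2 *3^1*19^1* 43^1 = - 9804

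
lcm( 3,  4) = 12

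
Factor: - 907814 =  - 2^1 * 453907^1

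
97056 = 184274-87218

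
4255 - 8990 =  - 4735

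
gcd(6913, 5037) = 1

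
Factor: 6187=23^1*269^1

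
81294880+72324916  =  153619796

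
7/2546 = 7/2546 = 0.00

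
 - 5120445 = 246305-5366750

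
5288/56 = 661/7 = 94.43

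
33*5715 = 188595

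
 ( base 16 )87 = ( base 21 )69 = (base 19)72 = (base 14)99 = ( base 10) 135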